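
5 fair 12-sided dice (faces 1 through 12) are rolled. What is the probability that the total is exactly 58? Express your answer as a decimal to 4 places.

0.0001

There are 12^5 = 248832 equally likely outcomes.
The number of ordered 5-tuples from {1,…,12} summing to 58 is 15.
P(sum = 58) = 15/248832 = 5/82944 ≈ 0.0001.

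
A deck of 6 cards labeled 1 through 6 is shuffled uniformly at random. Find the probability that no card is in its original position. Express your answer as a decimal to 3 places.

0.368

This is the derangement probability: permutations of 6 with no fixed point.
D(6) = 6! · (1 − 1/1! + 1/2! − ··· + (−1)^6/6!) = 265.
P = 265/720 = 53/144 ≈ 0.368.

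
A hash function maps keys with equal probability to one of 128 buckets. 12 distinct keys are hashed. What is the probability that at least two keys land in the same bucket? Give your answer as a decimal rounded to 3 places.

It's easier to compute the probability that all 12 are distinct.
P(all distinct) = 128/128 · 127/128 · ··· · 117/128 ≈ 0.588.
So the probability of at least one match is 1 − 0.588 = 0.412.

0.412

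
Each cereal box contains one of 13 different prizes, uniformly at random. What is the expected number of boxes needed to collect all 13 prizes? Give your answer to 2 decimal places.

After i distinct types are collected, each trial gives a new one with probability (13−i)/13, so the expected wait for the next new type is 13/(13−i).
E = 13/13 + 13/12 + 13/11 + 13/10 + 13/9 + 13/8 + 13/7 + 13/6 + 13/5 + 13/4 + 13/3 + 13/2 + 13/1 = 1145993/27720 ≈ 41.34.

41.34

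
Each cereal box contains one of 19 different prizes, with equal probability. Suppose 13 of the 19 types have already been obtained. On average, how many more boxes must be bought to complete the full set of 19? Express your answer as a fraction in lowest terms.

Starting from 13 distinct types, each trial gives a new one with probability (19−i)/19 when i types are held, so the wait for the next new type is 19/(19−i).
E = 19/6 + 19/5 + 19/4 + 19/3 + 19/2 + 19/1 = 931/20.

931/20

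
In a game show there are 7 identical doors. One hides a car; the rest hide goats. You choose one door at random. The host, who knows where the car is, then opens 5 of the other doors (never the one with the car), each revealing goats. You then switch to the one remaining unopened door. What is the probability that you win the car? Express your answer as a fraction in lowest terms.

Your original door holds the car with probability 1/7, so the other 6 collectively hold it with probability 6/7.
The host can always find 5 empty doors to open, so the reveals don't change that 6/7; it is now spread over the 1 remaining unopened door.
P(win by switching) = (6/7) · (1/1) = 6/7.

6/7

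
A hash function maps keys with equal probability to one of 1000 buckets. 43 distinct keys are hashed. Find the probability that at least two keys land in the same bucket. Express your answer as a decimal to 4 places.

0.5999

It's easier to compute the probability that all 43 are distinct.
P(all distinct) = 1000/1000 · 999/1000 · ··· · 958/1000 ≈ 0.4001.
So the probability of at least one match is 1 − 0.4001 = 0.5999.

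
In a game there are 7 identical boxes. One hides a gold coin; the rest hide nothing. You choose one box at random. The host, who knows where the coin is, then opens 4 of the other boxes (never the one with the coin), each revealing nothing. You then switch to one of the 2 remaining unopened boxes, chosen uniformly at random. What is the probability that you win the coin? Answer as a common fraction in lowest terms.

Your original box holds the coin with probability 1/7, so the other 6 collectively hold it with probability 6/7.
The host can always find 4 empty boxes to open, so the reveals don't change that 6/7; it is now spread over the 2 remaining unopened boxes.
P(win by switching) = (6/7) · (1/2) = 3/7.

3/7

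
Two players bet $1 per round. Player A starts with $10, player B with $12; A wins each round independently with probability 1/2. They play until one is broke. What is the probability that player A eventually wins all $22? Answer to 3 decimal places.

0.455

With a fair step, P(i) = ½P(i−1) + ½P(i+1) with P(0)=0, P(22)=1 has the linear solution P(i) = i/22.
P(10) = 10/22 = 5/11 ≈ 0.455.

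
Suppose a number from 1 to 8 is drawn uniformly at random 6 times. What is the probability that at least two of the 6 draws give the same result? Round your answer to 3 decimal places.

0.923

P(all 6 different) = 8/8 · 7/8 · ··· · 3/8 ≈ 0.077.
P(at least two equal) = 1 − 0.077 = 0.923.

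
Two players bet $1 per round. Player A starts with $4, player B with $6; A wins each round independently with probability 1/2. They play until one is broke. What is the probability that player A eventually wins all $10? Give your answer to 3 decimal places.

0.400

With a fair step, P(i) = ½P(i−1) + ½P(i+1) with P(0)=0, P(10)=1 has the linear solution P(i) = i/10.
P(4) = 4/10 = 2/5 ≈ 0.400.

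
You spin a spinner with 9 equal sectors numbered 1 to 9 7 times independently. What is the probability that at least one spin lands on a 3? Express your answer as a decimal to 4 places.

0.5615

P(no spin lands on a 3) = (8/9)^7 ≈ 0.4385.
P(at least one) = 1 − 0.4385 = 0.5615.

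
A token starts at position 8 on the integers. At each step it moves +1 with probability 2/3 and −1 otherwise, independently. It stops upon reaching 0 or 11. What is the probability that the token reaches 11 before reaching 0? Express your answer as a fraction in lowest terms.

2040/2047

Let r = q/p = (1/3)/(2/3) = 1/2. The recurrence P(i) = p·P(i+1) + q·P(i−1) with P(0)=0, P(11)=1 gives P(i) = (1 − r^i)/(1 − r^11).
P(8) = (1 − (1/2)^8) / (1 − (1/2)^11) = 2040/2047.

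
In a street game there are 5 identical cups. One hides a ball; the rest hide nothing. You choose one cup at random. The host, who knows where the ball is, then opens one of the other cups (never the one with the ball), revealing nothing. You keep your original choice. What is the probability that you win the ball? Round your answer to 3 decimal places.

The host can always open an empty cup regardless of your choice, so this gives no information about your original cup.
P(win by staying) = 1/5 ≈ 0.200.

0.200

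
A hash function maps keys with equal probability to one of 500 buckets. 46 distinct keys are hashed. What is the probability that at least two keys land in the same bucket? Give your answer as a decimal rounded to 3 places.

It's easier to compute the probability that all 46 are distinct.
P(all distinct) = 500/500 · 499/500 · ··· · 455/500 ≈ 0.118.
So the probability of at least one match is 1 − 0.118 = 0.882.

0.882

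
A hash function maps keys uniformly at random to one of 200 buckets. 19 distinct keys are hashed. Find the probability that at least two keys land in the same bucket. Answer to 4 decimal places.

It's easier to compute the probability that all 19 are distinct.
P(all distinct) = 200/200 · 199/200 · ··· · 182/200 ≈ 0.4137.
So the probability of at least one match is 1 − 0.4137 = 0.5863.

0.5863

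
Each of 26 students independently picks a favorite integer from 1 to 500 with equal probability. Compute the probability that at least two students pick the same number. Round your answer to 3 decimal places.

0.484

It's easier to compute the probability that all 26 are distinct.
P(all distinct) = 500/500 · 499/500 · ··· · 475/500 ≈ 0.516.
So the probability of at least one match is 1 − 0.516 = 0.484.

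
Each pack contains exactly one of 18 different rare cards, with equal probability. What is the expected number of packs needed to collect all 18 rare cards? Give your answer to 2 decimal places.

62.91

After i distinct types are collected, each trial gives a new one with probability (18−i)/18, so the expected wait for the next new type is 18/(18−i).
E = 18/18 + 18/17 + 18/16 + 18/15 + 18/14 + 18/13 + 18/12 + 18/11 + 18/10 + 18/9 + 18/8 + 18/7 + 18/6 + 18/5 + 18/4 + 18/3 + 18/2 + 18/1 = 42822903/680680 ≈ 62.91.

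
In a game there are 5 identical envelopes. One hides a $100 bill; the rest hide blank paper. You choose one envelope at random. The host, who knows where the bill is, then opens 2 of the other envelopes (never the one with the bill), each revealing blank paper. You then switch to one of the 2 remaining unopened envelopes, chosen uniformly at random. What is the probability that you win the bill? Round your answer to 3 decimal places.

0.400

Your original envelope holds the bill with probability 1/5, so the other 4 collectively hold it with probability 4/5.
The host can always find 2 empty envelopes to open, so the reveals don't change that 4/5; it is now spread over the 2 remaining unopened envelopes.
P(win by switching) = (4/5) · (1/2) = 2/5 ≈ 0.400.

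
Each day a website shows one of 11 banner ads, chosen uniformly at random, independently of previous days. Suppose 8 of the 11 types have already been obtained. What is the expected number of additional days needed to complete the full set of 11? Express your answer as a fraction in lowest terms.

121/6

Starting from 8 distinct types, each trial gives a new one with probability (11−i)/11 when i types are held, so the wait for the next new type is 11/(11−i).
E = 11/3 + 11/2 + 11/1 = 121/6.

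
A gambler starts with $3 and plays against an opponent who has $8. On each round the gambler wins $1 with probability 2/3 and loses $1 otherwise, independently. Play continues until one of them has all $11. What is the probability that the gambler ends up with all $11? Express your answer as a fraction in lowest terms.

Let r = q/p = (1/3)/(2/3) = 1/2. The recurrence P(i) = p·P(i+1) + q·P(i−1) with P(0)=0, P(11)=1 gives P(i) = (1 − r^i)/(1 − r^11).
P(3) = (1 − (1/2)^3) / (1 − (1/2)^11) = 1792/2047.

1792/2047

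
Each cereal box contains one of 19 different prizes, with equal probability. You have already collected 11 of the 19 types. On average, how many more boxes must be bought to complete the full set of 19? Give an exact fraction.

Starting from 11 distinct types, each trial gives a new one with probability (19−i)/19 when i types are held, so the wait for the next new type is 19/(19−i).
E = 19/8 + 19/7 + 19/6 + 19/5 + 19/4 + 19/3 + 19/2 + 19/1 = 14459/280.

14459/280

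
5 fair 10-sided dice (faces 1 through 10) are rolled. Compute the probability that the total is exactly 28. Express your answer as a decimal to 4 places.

0.0600

There are 10^5 = 100000 equally likely outcomes.
The number of ordered 5-tuples from {1,…,10} summing to 28 is 6000.
P(sum = 28) = 6000/100000 = 3/50 ≈ 0.0600.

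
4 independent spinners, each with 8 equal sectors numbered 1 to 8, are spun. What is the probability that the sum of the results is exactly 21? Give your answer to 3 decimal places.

There are 8^4 = 4096 equally likely outcomes.
The number of ordered 4-tuples from {1,…,8} summing to 21 is 284.
P(sum = 21) = 284/4096 = 71/1024 ≈ 0.069.

0.069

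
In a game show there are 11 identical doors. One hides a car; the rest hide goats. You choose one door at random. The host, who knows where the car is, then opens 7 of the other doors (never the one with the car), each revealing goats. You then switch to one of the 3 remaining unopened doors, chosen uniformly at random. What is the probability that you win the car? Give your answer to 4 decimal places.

0.3030

Your original door holds the car with probability 1/11, so the other 10 collectively hold it with probability 10/11.
The host can always find 7 empty doors to open, so the reveals don't change that 10/11; it is now spread over the 3 remaining unopened doors.
P(win by switching) = (10/11) · (1/3) = 10/33 ≈ 0.3030.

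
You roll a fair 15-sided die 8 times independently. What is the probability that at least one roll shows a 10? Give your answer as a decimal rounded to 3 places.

0.424

P(no roll shows a 10) = (14/15)^8 ≈ 0.576.
P(at least one) = 1 − 0.576 = 0.424.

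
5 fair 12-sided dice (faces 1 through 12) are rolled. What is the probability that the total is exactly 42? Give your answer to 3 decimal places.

There are 12^5 = 248832 equally likely outcomes.
The number of ordered 5-tuples from {1,…,12} summing to 42 is 6265.
P(sum = 42) = 6265/248832 ≈ 0.025.

0.025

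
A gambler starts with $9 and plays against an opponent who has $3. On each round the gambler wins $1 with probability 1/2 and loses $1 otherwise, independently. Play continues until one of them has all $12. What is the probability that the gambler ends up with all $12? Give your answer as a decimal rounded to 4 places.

0.7500

With a fair step, P(i) = ½P(i−1) + ½P(i+1) with P(0)=0, P(12)=1 has the linear solution P(i) = i/12.
P(9) = 9/12 = 3/4 ≈ 0.7500.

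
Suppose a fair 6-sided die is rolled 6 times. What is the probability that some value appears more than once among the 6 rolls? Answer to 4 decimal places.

P(all 6 different) = 6/6 · 5/6 · ··· · 1/6 ≈ 0.0154.
P(at least two equal) = 1 − 0.0154 = 0.9846.

0.9846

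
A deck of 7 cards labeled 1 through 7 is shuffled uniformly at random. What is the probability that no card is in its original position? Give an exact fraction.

This is the derangement probability: permutations of 7 with no fixed point.
D(7) = 7! · (1 − 1/1! + 1/2! − ··· + (−1)^7/7!) = 1854.
P = 1854/5040 = 103/280.

103/280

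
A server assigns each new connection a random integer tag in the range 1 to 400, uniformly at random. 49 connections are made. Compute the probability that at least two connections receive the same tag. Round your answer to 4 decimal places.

0.9534

It's easier to compute the probability that all 49 are distinct.
P(all distinct) = 400/400 · 399/400 · ··· · 352/400 ≈ 0.0466.
So the probability of at least one match is 1 − 0.0466 = 0.9534.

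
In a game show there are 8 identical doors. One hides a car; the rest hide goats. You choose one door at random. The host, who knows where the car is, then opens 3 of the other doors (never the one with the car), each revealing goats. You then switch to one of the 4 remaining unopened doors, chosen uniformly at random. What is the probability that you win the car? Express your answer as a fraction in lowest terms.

7/32

Your original door holds the car with probability 1/8, so the other 7 collectively hold it with probability 7/8.
The host can always find 3 empty doors to open, so the reveals don't change that 7/8; it is now spread over the 4 remaining unopened doors.
P(win by switching) = (7/8) · (1/4) = 7/32.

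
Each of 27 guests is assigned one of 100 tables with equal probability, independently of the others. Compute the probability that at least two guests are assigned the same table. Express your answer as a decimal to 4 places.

It's easier to compute the probability that all 27 are distinct.
P(all distinct) = 100/100 · 99/100 · ··· · 74/100 ≈ 0.0209.
So the probability of at least one match is 1 − 0.0209 = 0.9791.

0.9791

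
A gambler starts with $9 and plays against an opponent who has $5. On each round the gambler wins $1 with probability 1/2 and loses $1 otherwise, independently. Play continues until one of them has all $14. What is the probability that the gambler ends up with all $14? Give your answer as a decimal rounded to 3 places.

0.643

With a fair step, P(i) = ½P(i−1) + ½P(i+1) with P(0)=0, P(14)=1 has the linear solution P(i) = i/14.
P(9) = 9/14 ≈ 0.643.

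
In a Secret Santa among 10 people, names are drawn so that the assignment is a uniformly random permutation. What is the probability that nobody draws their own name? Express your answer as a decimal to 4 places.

This is the derangement probability: permutations of 10 with no fixed point.
D(10) = 10! · (1 − 1/1! + 1/2! − ··· + (−1)^10/10!) = 1334961.
P = 1334961/3628800 = 16481/44800 ≈ 0.3679.

0.3679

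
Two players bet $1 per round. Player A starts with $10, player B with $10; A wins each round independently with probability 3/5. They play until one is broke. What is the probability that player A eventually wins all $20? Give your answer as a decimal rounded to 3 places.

Let r = q/p = (2/5)/(3/5) = 2/3. The recurrence P(i) = p·P(i+1) + q·P(i−1) with P(0)=0, P(20)=1 gives P(i) = (1 − r^i)/(1 − r^20).
P(10) = (1 − (2/3)^10) / (1 − (2/3)^20) = 59049/60073 ≈ 0.983.

0.983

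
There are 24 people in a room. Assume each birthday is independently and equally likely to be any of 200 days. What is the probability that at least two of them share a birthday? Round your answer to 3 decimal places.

It's easier to compute the probability that all 24 are distinct.
P(all distinct) = 200/200 · 199/200 · ··· · 177/200 ≈ 0.238.
So the probability of at least one match is 1 − 0.238 = 0.762.

0.762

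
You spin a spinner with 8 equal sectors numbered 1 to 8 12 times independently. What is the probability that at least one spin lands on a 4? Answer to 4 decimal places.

P(no spin lands on a 4) = (7/8)^12 ≈ 0.2014.
P(at least one) = 1 − 0.2014 = 0.7986.

0.7986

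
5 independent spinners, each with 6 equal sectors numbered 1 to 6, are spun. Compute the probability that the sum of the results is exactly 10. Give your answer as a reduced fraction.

There are 6^5 = 7776 equally likely outcomes.
The number of ordered 5-tuples from {1,…,6} summing to 10 is 126.
P(sum = 10) = 126/7776 = 7/432.

7/432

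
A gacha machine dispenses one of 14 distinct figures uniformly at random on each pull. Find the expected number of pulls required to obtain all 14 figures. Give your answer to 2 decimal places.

After i distinct types are collected, each trial gives a new one with probability (14−i)/14, so the expected wait for the next new type is 14/(14−i).
E = 14/14 + 14/13 + 14/12 + 14/11 + 14/10 + 14/9 + 14/8 + 14/7 + 14/6 + 14/5 + 14/4 + 14/3 + 14/2 + 14/1 = 1171733/25740 ≈ 45.52.

45.52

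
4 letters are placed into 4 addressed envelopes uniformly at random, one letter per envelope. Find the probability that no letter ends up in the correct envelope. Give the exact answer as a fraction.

3/8

This is the derangement probability: permutations of 4 with no fixed point.
D(4) = 4! · (1 − 1/1! + 1/2! − ··· + (−1)^4/4!) = 9.
P = 9/24 = 3/8.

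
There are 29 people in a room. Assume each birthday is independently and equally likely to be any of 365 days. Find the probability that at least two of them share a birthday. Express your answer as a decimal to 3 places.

0.681

It's easier to compute the probability that all 29 are distinct.
P(all distinct) = 365/365 · 364/365 · ··· · 337/365 ≈ 0.319.
So the probability of at least one match is 1 − 0.319 = 0.681.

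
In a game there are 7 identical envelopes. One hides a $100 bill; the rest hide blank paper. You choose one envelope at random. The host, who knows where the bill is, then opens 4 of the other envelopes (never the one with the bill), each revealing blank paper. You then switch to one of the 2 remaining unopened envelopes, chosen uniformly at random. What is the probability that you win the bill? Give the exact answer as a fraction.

3/7

Your original envelope holds the bill with probability 1/7, so the other 6 collectively hold it with probability 6/7.
The host can always find 4 empty envelopes to open, so the reveals don't change that 6/7; it is now spread over the 2 remaining unopened envelopes.
P(win by switching) = (6/7) · (1/2) = 3/7.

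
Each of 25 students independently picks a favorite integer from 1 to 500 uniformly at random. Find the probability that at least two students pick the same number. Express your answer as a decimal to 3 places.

0.457

It's easier to compute the probability that all 25 are distinct.
P(all distinct) = 500/500 · 499/500 · ··· · 476/500 ≈ 0.543.
So the probability of at least one match is 1 − 0.543 = 0.457.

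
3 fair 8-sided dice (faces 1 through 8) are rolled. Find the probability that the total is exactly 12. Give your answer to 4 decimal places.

0.0898

There are 8^3 = 512 equally likely outcomes.
The number of ordered 3-tuples from {1,…,8} summing to 12 is 46.
P(sum = 12) = 46/512 = 23/256 ≈ 0.0898.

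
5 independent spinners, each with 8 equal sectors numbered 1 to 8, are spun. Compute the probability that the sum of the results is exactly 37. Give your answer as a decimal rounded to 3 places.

There are 8^5 = 32768 equally likely outcomes.
The number of ordered 5-tuples from {1,…,8} summing to 37 is 35.
P(sum = 37) = 35/32768 ≈ 0.001.

0.001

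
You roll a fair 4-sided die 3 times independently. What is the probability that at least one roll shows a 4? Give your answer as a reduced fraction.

37/64

P(no roll shows a 4) = (3/4)^3 = 27/64.
P(at least one) = 1 − 27/64 = 37/64.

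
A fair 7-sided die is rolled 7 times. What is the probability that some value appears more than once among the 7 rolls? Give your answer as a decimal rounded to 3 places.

P(all 7 different) = 7/7 · 6/7 · ··· · 1/7 ≈ 0.006.
P(at least two equal) = 1 − 0.006 = 0.994.

0.994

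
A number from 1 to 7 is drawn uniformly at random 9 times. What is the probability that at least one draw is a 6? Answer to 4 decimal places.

0.7503

P(no draw is a 6) = (6/7)^9 ≈ 0.2497.
P(at least one) = 1 − 0.2497 = 0.7503.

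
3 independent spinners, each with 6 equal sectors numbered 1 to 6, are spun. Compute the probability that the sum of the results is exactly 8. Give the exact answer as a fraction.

7/72

There are 6^3 = 216 equally likely outcomes.
The number of ordered 3-tuples from {1,…,6} summing to 8 is 21.
P(sum = 8) = 21/216 = 7/72.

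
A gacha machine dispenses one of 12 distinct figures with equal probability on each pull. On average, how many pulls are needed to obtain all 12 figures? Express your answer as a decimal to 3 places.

37.239

After i distinct types are collected, each trial gives a new one with probability (12−i)/12, so the expected wait for the next new type is 12/(12−i).
E = 12/12 + 12/11 + 12/10 + 12/9 + 12/8 + 12/7 + 12/6 + 12/5 + 12/4 + 12/3 + 12/2 + 12/1 = 86021/2310 ≈ 37.239.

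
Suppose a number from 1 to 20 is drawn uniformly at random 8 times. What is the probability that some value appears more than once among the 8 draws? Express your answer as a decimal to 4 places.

0.8016

P(all 8 different) = 20/20 · 19/20 · ··· · 13/20 ≈ 0.1984.
P(at least two equal) = 1 − 0.1984 = 0.8016.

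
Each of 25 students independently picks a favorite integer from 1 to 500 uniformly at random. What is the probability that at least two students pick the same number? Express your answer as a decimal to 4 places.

0.4567

It's easier to compute the probability that all 25 are distinct.
P(all distinct) = 500/500 · 499/500 · ··· · 476/500 ≈ 0.5433.
So the probability of at least one match is 1 − 0.5433 = 0.4567.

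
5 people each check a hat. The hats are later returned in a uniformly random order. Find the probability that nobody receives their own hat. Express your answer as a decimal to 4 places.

0.3667

This is the derangement probability: permutations of 5 with no fixed point.
D(5) = 5! · (1 − 1/1! + 1/2! − ··· + (−1)^5/5!) = 44.
P = 44/120 = 11/30 ≈ 0.3667.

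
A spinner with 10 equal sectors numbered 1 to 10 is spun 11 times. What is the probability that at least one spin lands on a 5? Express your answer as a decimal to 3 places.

0.686

P(no spin lands on a 5) = (9/10)^11 ≈ 0.314.
P(at least one) = 1 − 0.314 = 0.686.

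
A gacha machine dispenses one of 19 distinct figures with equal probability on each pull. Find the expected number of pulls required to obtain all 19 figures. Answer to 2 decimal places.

After i distinct types are collected, each trial gives a new one with probability (19−i)/19, so the expected wait for the next new type is 19/(19−i).
E = 19/19 + 19/18 + 19/17 + 19/16 + 19/15 + 19/14 + 19/13 + 19/12 + 19/11 + 19/10 + 19/9 + 19/8 + 19/7 + 19/6 + 19/5 + 19/4 + 19/3 + 19/2 + 19/1 = 275295799/4084080 ≈ 67.41.

67.41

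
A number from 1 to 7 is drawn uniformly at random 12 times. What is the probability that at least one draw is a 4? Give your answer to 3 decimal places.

0.843

P(no draw is a 4) = (6/7)^12 ≈ 0.157.
P(at least one) = 1 − 0.157 = 0.843.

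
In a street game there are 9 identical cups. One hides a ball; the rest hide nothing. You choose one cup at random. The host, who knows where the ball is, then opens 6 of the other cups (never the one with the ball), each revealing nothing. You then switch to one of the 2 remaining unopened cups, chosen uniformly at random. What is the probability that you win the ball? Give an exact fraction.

Your original cup holds the ball with probability 1/9, so the other 8 collectively hold it with probability 8/9.
The host can always find 6 empty cups to open, so the reveals don't change that 8/9; it is now spread over the 2 remaining unopened cups.
P(win by switching) = (8/9) · (1/2) = 4/9.

4/9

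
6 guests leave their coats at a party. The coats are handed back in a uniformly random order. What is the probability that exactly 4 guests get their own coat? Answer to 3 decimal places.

0.021

Choose which 4 of the 6 are fixed: C(6,4) = 15 ways.
The remaining 2 must have no fixed point: D(2) = 1.
P = 15·1/720 = 1/48 ≈ 0.021.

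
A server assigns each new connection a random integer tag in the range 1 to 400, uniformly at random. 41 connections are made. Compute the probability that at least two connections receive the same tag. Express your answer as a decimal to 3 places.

It's easier to compute the probability that all 41 are distinct.
P(all distinct) = 400/400 · 399/400 · ··· · 360/400 ≈ 0.120.
So the probability of at least one match is 1 − 0.120 = 0.880.

0.880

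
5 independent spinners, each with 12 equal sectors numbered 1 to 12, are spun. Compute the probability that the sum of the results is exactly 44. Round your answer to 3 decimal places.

0.018

There are 12^5 = 248832 equally likely outcomes.
The number of ordered 5-tuples from {1,…,12} summing to 44 is 4495.
P(sum = 44) = 4495/248832 ≈ 0.018.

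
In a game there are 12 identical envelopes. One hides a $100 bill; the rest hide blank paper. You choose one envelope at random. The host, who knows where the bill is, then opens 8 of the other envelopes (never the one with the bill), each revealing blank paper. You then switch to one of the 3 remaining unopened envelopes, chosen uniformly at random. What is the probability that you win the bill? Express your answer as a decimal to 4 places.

Your original envelope holds the bill with probability 1/12, so the other 11 collectively hold it with probability 11/12.
The host can always find 8 empty envelopes to open, so the reveals don't change that 11/12; it is now spread over the 3 remaining unopened envelopes.
P(win by switching) = (11/12) · (1/3) = 11/36 ≈ 0.3056.

0.3056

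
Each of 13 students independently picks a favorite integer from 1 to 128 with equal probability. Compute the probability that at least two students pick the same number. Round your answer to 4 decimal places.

It's easier to compute the probability that all 13 are distinct.
P(all distinct) = 128/128 · 127/128 · ··· · 116/128 ≈ 0.5325.
So the probability of at least one match is 1 − 0.5325 = 0.4675.

0.4675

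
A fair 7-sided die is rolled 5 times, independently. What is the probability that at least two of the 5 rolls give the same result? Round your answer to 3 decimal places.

0.850

P(all 5 different) = 7/7 · 6/7 · ··· · 3/7 ≈ 0.150.
P(at least two equal) = 1 − 0.150 = 0.850.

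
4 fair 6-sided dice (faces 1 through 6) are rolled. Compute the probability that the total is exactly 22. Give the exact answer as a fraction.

5/648

There are 6^4 = 1296 equally likely outcomes.
The number of ordered 4-tuples from {1,…,6} summing to 22 is 10.
P(sum = 22) = 10/1296 = 5/648.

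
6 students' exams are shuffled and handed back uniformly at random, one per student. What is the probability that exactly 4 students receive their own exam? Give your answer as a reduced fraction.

Choose which 4 of the 6 are fixed: C(6,4) = 15 ways.
The remaining 2 must have no fixed point: D(2) = 1.
P = 15·1/720 = 1/48.

1/48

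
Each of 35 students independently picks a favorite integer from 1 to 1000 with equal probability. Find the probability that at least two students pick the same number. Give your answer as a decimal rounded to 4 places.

0.4523

It's easier to compute the probability that all 35 are distinct.
P(all distinct) = 1000/1000 · 999/1000 · ··· · 966/1000 ≈ 0.5477.
So the probability of at least one match is 1 − 0.5477 = 0.4523.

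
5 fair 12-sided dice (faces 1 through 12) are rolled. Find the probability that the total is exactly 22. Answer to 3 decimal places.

0.022

There are 12^5 = 248832 equally likely outcomes.
The number of ordered 5-tuples from {1,…,12} summing to 22 is 5355.
P(sum = 22) = 5355/248832 = 595/27648 ≈ 0.022.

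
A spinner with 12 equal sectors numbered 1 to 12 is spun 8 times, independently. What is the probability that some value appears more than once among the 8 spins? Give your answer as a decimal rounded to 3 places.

P(all 8 different) = 12/12 · 11/12 · ··· · 5/12 ≈ 0.046.
P(at least two equal) = 1 − 0.046 = 0.954.

0.954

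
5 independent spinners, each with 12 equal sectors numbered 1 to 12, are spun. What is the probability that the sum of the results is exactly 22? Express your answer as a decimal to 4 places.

There are 12^5 = 248832 equally likely outcomes.
The number of ordered 5-tuples from {1,…,12} summing to 22 is 5355.
P(sum = 22) = 5355/248832 = 595/27648 ≈ 0.0215.

0.0215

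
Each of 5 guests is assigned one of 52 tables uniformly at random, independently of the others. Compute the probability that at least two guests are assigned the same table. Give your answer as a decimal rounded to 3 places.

It's easier to compute the probability that all 5 are distinct.
P(all distinct) = 52/52 · 51/52 · ··· · 48/52 ≈ 0.820.
So the probability of at least one match is 1 − 0.820 = 0.180.

0.180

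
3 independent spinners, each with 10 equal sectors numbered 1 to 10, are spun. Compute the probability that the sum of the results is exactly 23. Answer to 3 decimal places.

There are 10^3 = 1000 equally likely outcomes.
The number of ordered 3-tuples from {1,…,10} summing to 23 is 36.
P(sum = 23) = 36/1000 = 9/250 ≈ 0.036.

0.036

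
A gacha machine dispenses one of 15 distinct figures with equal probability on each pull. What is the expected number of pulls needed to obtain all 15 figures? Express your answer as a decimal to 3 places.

After i distinct types are collected, each trial gives a new one with probability (15−i)/15, so the expected wait for the next new type is 15/(15−i).
E = 15/15 + 15/14 + 15/13 + 15/12 + 15/11 + 15/10 + 15/9 + 15/8 + 15/7 + 15/6 + 15/5 + 15/4 + 15/3 + 15/2 + 15/1 = 1195757/24024 ≈ 49.773.

49.773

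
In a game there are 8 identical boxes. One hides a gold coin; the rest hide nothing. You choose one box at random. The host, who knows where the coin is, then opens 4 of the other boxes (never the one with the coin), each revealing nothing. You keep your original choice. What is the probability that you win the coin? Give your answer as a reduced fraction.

The host can always open 4 empty boxes regardless of your choice, so the reveals give no information about your original box.
P(win by staying) = 1/8.

1/8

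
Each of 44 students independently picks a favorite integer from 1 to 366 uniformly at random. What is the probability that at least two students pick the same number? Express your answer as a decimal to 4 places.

It's easier to compute the probability that all 44 are distinct.
P(all distinct) = 366/366 · 365/366 · ··· · 323/366 ≈ 0.0676.
So the probability of at least one match is 1 − 0.0676 = 0.9324.

0.9324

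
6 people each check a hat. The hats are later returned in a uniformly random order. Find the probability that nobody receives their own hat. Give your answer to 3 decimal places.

This is the derangement probability: permutations of 6 with no fixed point.
D(6) = 6! · (1 − 1/1! + 1/2! − ··· + (−1)^6/6!) = 265.
P = 265/720 = 53/144 ≈ 0.368.

0.368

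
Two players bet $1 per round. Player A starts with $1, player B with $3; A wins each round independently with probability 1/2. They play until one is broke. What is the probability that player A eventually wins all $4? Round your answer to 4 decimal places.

0.2500

With a fair step, P(i) = ½P(i−1) + ½P(i+1) with P(0)=0, P(4)=1 has the linear solution P(i) = i/4.
P(1) = 1/4 ≈ 0.2500.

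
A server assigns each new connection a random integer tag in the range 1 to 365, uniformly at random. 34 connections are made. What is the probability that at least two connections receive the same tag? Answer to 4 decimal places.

0.7953

It's easier to compute the probability that all 34 are distinct.
P(all distinct) = 365/365 · 364/365 · ··· · 332/365 ≈ 0.2047.
So the probability of at least one match is 1 − 0.2047 = 0.7953.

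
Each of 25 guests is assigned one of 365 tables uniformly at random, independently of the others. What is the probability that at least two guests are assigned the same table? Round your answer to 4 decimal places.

It's easier to compute the probability that all 25 are distinct.
P(all distinct) = 365/365 · 364/365 · ··· · 341/365 ≈ 0.4313.
So the probability of at least one match is 1 − 0.4313 = 0.5687.

0.5687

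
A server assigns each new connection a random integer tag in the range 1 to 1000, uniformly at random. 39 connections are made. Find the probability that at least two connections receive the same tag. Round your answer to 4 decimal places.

0.5280

It's easier to compute the probability that all 39 are distinct.
P(all distinct) = 1000/1000 · 999/1000 · ··· · 962/1000 ≈ 0.4720.
So the probability of at least one match is 1 − 0.4720 = 0.5280.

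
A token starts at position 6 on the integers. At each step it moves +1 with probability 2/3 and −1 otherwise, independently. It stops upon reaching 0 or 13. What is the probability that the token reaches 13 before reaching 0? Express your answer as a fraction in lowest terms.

Let r = q/p = (1/3)/(2/3) = 1/2. The recurrence P(i) = p·P(i+1) + q·P(i−1) with P(0)=0, P(13)=1 gives P(i) = (1 − r^i)/(1 − r^13).
P(6) = (1 − (1/2)^6) / (1 − (1/2)^13) = 8064/8191.

8064/8191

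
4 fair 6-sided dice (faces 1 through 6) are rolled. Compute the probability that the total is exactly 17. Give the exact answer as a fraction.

13/162

There are 6^4 = 1296 equally likely outcomes.
The number of ordered 4-tuples from {1,…,6} summing to 17 is 104.
P(sum = 17) = 104/1296 = 13/162.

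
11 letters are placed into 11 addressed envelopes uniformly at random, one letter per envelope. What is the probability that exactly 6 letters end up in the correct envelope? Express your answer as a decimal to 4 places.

Choose which 6 of the 11 are fixed: C(11,6) = 462 ways.
The remaining 5 must have no fixed point: D(5) = 44.
P = 462·44/39916800 = 11/21600 ≈ 0.0005.

0.0005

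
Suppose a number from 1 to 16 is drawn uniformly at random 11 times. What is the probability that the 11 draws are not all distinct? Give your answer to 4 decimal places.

P(all 11 different) = 16/16 · 15/16 · ··· · 6/16 ≈ 0.0099.
P(at least two equal) = 1 − 0.0099 = 0.9901.

0.9901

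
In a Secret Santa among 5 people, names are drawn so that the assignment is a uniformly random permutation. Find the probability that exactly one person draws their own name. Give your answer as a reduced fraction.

3/8

Choose which one is fixed: C(5,1) = 5 ways.
The remaining 4 must have no fixed point: D(4) = 9.
P = 5·9/120 = 3/8.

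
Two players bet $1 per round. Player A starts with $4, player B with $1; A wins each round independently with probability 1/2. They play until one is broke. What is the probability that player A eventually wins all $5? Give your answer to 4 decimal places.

With a fair step, P(i) = ½P(i−1) + ½P(i+1) with P(0)=0, P(5)=1 has the linear solution P(i) = i/5.
P(4) = 4/5 ≈ 0.8000.

0.8000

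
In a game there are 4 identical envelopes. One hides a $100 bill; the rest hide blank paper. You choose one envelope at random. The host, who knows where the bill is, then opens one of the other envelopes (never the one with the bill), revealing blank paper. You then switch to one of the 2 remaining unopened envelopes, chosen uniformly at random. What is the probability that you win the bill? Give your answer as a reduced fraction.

3/8

Your original envelope holds the bill with probability 1/4, so the other 3 collectively hold it with probability 3/4.
The host can always find an empty envelope to open, so this doesn't change that 3/4; it is now spread over the 2 remaining unopened envelopes.
P(win by switching) = (3/4) · (1/2) = 3/8.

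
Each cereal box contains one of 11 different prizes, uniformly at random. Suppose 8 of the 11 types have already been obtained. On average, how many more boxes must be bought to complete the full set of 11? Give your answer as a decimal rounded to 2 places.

20.17

Starting from 8 distinct types, each trial gives a new one with probability (11−i)/11 when i types are held, so the wait for the next new type is 11/(11−i).
E = 11/3 + 11/2 + 11/1 = 121/6 ≈ 20.17.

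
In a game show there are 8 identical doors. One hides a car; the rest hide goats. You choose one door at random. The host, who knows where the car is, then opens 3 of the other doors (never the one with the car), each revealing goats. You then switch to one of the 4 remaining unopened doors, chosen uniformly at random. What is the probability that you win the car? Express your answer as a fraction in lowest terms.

Your original door holds the car with probability 1/8, so the other 7 collectively hold it with probability 7/8.
The host can always find 3 empty doors to open, so the reveals don't change that 7/8; it is now spread over the 4 remaining unopened doors.
P(win by switching) = (7/8) · (1/4) = 7/32.

7/32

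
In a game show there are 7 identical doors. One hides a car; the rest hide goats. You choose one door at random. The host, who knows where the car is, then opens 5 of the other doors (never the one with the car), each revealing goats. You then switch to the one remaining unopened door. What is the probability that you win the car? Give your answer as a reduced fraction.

6/7

Your original door holds the car with probability 1/7, so the other 6 collectively hold it with probability 6/7.
The host can always find 5 empty doors to open, so the reveals don't change that 6/7; it is now spread over the 1 remaining unopened door.
P(win by switching) = (6/7) · (1/1) = 6/7.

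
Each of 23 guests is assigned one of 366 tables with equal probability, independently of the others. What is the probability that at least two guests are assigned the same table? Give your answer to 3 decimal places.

0.506

It's easier to compute the probability that all 23 are distinct.
P(all distinct) = 366/366 · 365/366 · ··· · 344/366 ≈ 0.494.
So the probability of at least one match is 1 − 0.494 = 0.506.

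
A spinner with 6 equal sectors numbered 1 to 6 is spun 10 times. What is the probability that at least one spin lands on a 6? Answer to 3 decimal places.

P(no spin lands on a 6) = (5/6)^10 ≈ 0.162.
P(at least one) = 1 − 0.162 = 0.838.

0.838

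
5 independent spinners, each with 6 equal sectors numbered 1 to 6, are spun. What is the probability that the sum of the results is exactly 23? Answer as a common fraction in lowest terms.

There are 6^5 = 7776 equally likely outcomes.
The number of ordered 5-tuples from {1,…,6} summing to 23 is 305.
P(sum = 23) = 305/7776.

305/7776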